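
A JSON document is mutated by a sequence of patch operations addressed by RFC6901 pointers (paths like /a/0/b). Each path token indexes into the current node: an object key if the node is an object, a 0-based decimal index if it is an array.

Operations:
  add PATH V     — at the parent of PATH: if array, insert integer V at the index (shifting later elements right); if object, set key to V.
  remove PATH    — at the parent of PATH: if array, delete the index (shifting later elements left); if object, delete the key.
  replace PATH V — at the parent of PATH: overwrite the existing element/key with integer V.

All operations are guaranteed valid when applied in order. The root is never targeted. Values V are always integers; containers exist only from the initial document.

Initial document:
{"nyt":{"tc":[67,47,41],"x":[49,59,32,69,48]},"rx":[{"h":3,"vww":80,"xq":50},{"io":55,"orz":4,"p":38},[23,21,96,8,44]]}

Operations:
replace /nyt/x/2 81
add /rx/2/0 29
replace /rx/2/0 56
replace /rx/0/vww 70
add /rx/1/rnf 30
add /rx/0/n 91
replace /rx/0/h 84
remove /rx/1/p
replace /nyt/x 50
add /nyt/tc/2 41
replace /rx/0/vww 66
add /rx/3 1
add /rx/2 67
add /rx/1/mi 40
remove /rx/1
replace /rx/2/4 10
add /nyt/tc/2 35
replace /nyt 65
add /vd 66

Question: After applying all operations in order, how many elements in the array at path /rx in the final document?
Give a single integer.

After op 1 (replace /nyt/x/2 81): {"nyt":{"tc":[67,47,41],"x":[49,59,81,69,48]},"rx":[{"h":3,"vww":80,"xq":50},{"io":55,"orz":4,"p":38},[23,21,96,8,44]]}
After op 2 (add /rx/2/0 29): {"nyt":{"tc":[67,47,41],"x":[49,59,81,69,48]},"rx":[{"h":3,"vww":80,"xq":50},{"io":55,"orz":4,"p":38},[29,23,21,96,8,44]]}
After op 3 (replace /rx/2/0 56): {"nyt":{"tc":[67,47,41],"x":[49,59,81,69,48]},"rx":[{"h":3,"vww":80,"xq":50},{"io":55,"orz":4,"p":38},[56,23,21,96,8,44]]}
After op 4 (replace /rx/0/vww 70): {"nyt":{"tc":[67,47,41],"x":[49,59,81,69,48]},"rx":[{"h":3,"vww":70,"xq":50},{"io":55,"orz":4,"p":38},[56,23,21,96,8,44]]}
After op 5 (add /rx/1/rnf 30): {"nyt":{"tc":[67,47,41],"x":[49,59,81,69,48]},"rx":[{"h":3,"vww":70,"xq":50},{"io":55,"orz":4,"p":38,"rnf":30},[56,23,21,96,8,44]]}
After op 6 (add /rx/0/n 91): {"nyt":{"tc":[67,47,41],"x":[49,59,81,69,48]},"rx":[{"h":3,"n":91,"vww":70,"xq":50},{"io":55,"orz":4,"p":38,"rnf":30},[56,23,21,96,8,44]]}
After op 7 (replace /rx/0/h 84): {"nyt":{"tc":[67,47,41],"x":[49,59,81,69,48]},"rx":[{"h":84,"n":91,"vww":70,"xq":50},{"io":55,"orz":4,"p":38,"rnf":30},[56,23,21,96,8,44]]}
After op 8 (remove /rx/1/p): {"nyt":{"tc":[67,47,41],"x":[49,59,81,69,48]},"rx":[{"h":84,"n":91,"vww":70,"xq":50},{"io":55,"orz":4,"rnf":30},[56,23,21,96,8,44]]}
After op 9 (replace /nyt/x 50): {"nyt":{"tc":[67,47,41],"x":50},"rx":[{"h":84,"n":91,"vww":70,"xq":50},{"io":55,"orz":4,"rnf":30},[56,23,21,96,8,44]]}
After op 10 (add /nyt/tc/2 41): {"nyt":{"tc":[67,47,41,41],"x":50},"rx":[{"h":84,"n":91,"vww":70,"xq":50},{"io":55,"orz":4,"rnf":30},[56,23,21,96,8,44]]}
After op 11 (replace /rx/0/vww 66): {"nyt":{"tc":[67,47,41,41],"x":50},"rx":[{"h":84,"n":91,"vww":66,"xq":50},{"io":55,"orz":4,"rnf":30},[56,23,21,96,8,44]]}
After op 12 (add /rx/3 1): {"nyt":{"tc":[67,47,41,41],"x":50},"rx":[{"h":84,"n":91,"vww":66,"xq":50},{"io":55,"orz":4,"rnf":30},[56,23,21,96,8,44],1]}
After op 13 (add /rx/2 67): {"nyt":{"tc":[67,47,41,41],"x":50},"rx":[{"h":84,"n":91,"vww":66,"xq":50},{"io":55,"orz":4,"rnf":30},67,[56,23,21,96,8,44],1]}
After op 14 (add /rx/1/mi 40): {"nyt":{"tc":[67,47,41,41],"x":50},"rx":[{"h":84,"n":91,"vww":66,"xq":50},{"io":55,"mi":40,"orz":4,"rnf":30},67,[56,23,21,96,8,44],1]}
After op 15 (remove /rx/1): {"nyt":{"tc":[67,47,41,41],"x":50},"rx":[{"h":84,"n":91,"vww":66,"xq":50},67,[56,23,21,96,8,44],1]}
After op 16 (replace /rx/2/4 10): {"nyt":{"tc":[67,47,41,41],"x":50},"rx":[{"h":84,"n":91,"vww":66,"xq":50},67,[56,23,21,96,10,44],1]}
After op 17 (add /nyt/tc/2 35): {"nyt":{"tc":[67,47,35,41,41],"x":50},"rx":[{"h":84,"n":91,"vww":66,"xq":50},67,[56,23,21,96,10,44],1]}
After op 18 (replace /nyt 65): {"nyt":65,"rx":[{"h":84,"n":91,"vww":66,"xq":50},67,[56,23,21,96,10,44],1]}
After op 19 (add /vd 66): {"nyt":65,"rx":[{"h":84,"n":91,"vww":66,"xq":50},67,[56,23,21,96,10,44],1],"vd":66}
Size at path /rx: 4

Answer: 4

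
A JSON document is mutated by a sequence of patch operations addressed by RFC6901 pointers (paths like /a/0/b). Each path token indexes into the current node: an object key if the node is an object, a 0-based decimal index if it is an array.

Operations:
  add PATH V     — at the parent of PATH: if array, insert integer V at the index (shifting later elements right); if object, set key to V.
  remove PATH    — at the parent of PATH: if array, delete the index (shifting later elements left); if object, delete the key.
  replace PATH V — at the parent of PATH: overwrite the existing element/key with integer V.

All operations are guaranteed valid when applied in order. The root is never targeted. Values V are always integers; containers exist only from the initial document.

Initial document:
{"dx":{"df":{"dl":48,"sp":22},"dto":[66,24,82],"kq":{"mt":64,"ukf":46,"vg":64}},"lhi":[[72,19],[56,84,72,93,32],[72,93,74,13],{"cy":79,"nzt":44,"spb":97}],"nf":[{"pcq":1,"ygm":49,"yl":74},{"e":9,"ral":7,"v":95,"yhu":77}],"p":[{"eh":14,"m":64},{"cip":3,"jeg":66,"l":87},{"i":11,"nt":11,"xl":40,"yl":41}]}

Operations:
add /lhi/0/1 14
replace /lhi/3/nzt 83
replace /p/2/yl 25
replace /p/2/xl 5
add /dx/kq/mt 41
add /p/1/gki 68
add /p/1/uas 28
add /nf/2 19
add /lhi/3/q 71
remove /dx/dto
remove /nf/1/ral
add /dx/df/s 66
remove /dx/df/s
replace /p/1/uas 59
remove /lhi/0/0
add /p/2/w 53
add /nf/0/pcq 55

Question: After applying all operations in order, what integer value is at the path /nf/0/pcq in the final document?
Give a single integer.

Answer: 55

Derivation:
After op 1 (add /lhi/0/1 14): {"dx":{"df":{"dl":48,"sp":22},"dto":[66,24,82],"kq":{"mt":64,"ukf":46,"vg":64}},"lhi":[[72,14,19],[56,84,72,93,32],[72,93,74,13],{"cy":79,"nzt":44,"spb":97}],"nf":[{"pcq":1,"ygm":49,"yl":74},{"e":9,"ral":7,"v":95,"yhu":77}],"p":[{"eh":14,"m":64},{"cip":3,"jeg":66,"l":87},{"i":11,"nt":11,"xl":40,"yl":41}]}
After op 2 (replace /lhi/3/nzt 83): {"dx":{"df":{"dl":48,"sp":22},"dto":[66,24,82],"kq":{"mt":64,"ukf":46,"vg":64}},"lhi":[[72,14,19],[56,84,72,93,32],[72,93,74,13],{"cy":79,"nzt":83,"spb":97}],"nf":[{"pcq":1,"ygm":49,"yl":74},{"e":9,"ral":7,"v":95,"yhu":77}],"p":[{"eh":14,"m":64},{"cip":3,"jeg":66,"l":87},{"i":11,"nt":11,"xl":40,"yl":41}]}
After op 3 (replace /p/2/yl 25): {"dx":{"df":{"dl":48,"sp":22},"dto":[66,24,82],"kq":{"mt":64,"ukf":46,"vg":64}},"lhi":[[72,14,19],[56,84,72,93,32],[72,93,74,13],{"cy":79,"nzt":83,"spb":97}],"nf":[{"pcq":1,"ygm":49,"yl":74},{"e":9,"ral":7,"v":95,"yhu":77}],"p":[{"eh":14,"m":64},{"cip":3,"jeg":66,"l":87},{"i":11,"nt":11,"xl":40,"yl":25}]}
After op 4 (replace /p/2/xl 5): {"dx":{"df":{"dl":48,"sp":22},"dto":[66,24,82],"kq":{"mt":64,"ukf":46,"vg":64}},"lhi":[[72,14,19],[56,84,72,93,32],[72,93,74,13],{"cy":79,"nzt":83,"spb":97}],"nf":[{"pcq":1,"ygm":49,"yl":74},{"e":9,"ral":7,"v":95,"yhu":77}],"p":[{"eh":14,"m":64},{"cip":3,"jeg":66,"l":87},{"i":11,"nt":11,"xl":5,"yl":25}]}
After op 5 (add /dx/kq/mt 41): {"dx":{"df":{"dl":48,"sp":22},"dto":[66,24,82],"kq":{"mt":41,"ukf":46,"vg":64}},"lhi":[[72,14,19],[56,84,72,93,32],[72,93,74,13],{"cy":79,"nzt":83,"spb":97}],"nf":[{"pcq":1,"ygm":49,"yl":74},{"e":9,"ral":7,"v":95,"yhu":77}],"p":[{"eh":14,"m":64},{"cip":3,"jeg":66,"l":87},{"i":11,"nt":11,"xl":5,"yl":25}]}
After op 6 (add /p/1/gki 68): {"dx":{"df":{"dl":48,"sp":22},"dto":[66,24,82],"kq":{"mt":41,"ukf":46,"vg":64}},"lhi":[[72,14,19],[56,84,72,93,32],[72,93,74,13],{"cy":79,"nzt":83,"spb":97}],"nf":[{"pcq":1,"ygm":49,"yl":74},{"e":9,"ral":7,"v":95,"yhu":77}],"p":[{"eh":14,"m":64},{"cip":3,"gki":68,"jeg":66,"l":87},{"i":11,"nt":11,"xl":5,"yl":25}]}
After op 7 (add /p/1/uas 28): {"dx":{"df":{"dl":48,"sp":22},"dto":[66,24,82],"kq":{"mt":41,"ukf":46,"vg":64}},"lhi":[[72,14,19],[56,84,72,93,32],[72,93,74,13],{"cy":79,"nzt":83,"spb":97}],"nf":[{"pcq":1,"ygm":49,"yl":74},{"e":9,"ral":7,"v":95,"yhu":77}],"p":[{"eh":14,"m":64},{"cip":3,"gki":68,"jeg":66,"l":87,"uas":28},{"i":11,"nt":11,"xl":5,"yl":25}]}
After op 8 (add /nf/2 19): {"dx":{"df":{"dl":48,"sp":22},"dto":[66,24,82],"kq":{"mt":41,"ukf":46,"vg":64}},"lhi":[[72,14,19],[56,84,72,93,32],[72,93,74,13],{"cy":79,"nzt":83,"spb":97}],"nf":[{"pcq":1,"ygm":49,"yl":74},{"e":9,"ral":7,"v":95,"yhu":77},19],"p":[{"eh":14,"m":64},{"cip":3,"gki":68,"jeg":66,"l":87,"uas":28},{"i":11,"nt":11,"xl":5,"yl":25}]}
After op 9 (add /lhi/3/q 71): {"dx":{"df":{"dl":48,"sp":22},"dto":[66,24,82],"kq":{"mt":41,"ukf":46,"vg":64}},"lhi":[[72,14,19],[56,84,72,93,32],[72,93,74,13],{"cy":79,"nzt":83,"q":71,"spb":97}],"nf":[{"pcq":1,"ygm":49,"yl":74},{"e":9,"ral":7,"v":95,"yhu":77},19],"p":[{"eh":14,"m":64},{"cip":3,"gki":68,"jeg":66,"l":87,"uas":28},{"i":11,"nt":11,"xl":5,"yl":25}]}
After op 10 (remove /dx/dto): {"dx":{"df":{"dl":48,"sp":22},"kq":{"mt":41,"ukf":46,"vg":64}},"lhi":[[72,14,19],[56,84,72,93,32],[72,93,74,13],{"cy":79,"nzt":83,"q":71,"spb":97}],"nf":[{"pcq":1,"ygm":49,"yl":74},{"e":9,"ral":7,"v":95,"yhu":77},19],"p":[{"eh":14,"m":64},{"cip":3,"gki":68,"jeg":66,"l":87,"uas":28},{"i":11,"nt":11,"xl":5,"yl":25}]}
After op 11 (remove /nf/1/ral): {"dx":{"df":{"dl":48,"sp":22},"kq":{"mt":41,"ukf":46,"vg":64}},"lhi":[[72,14,19],[56,84,72,93,32],[72,93,74,13],{"cy":79,"nzt":83,"q":71,"spb":97}],"nf":[{"pcq":1,"ygm":49,"yl":74},{"e":9,"v":95,"yhu":77},19],"p":[{"eh":14,"m":64},{"cip":3,"gki":68,"jeg":66,"l":87,"uas":28},{"i":11,"nt":11,"xl":5,"yl":25}]}
After op 12 (add /dx/df/s 66): {"dx":{"df":{"dl":48,"s":66,"sp":22},"kq":{"mt":41,"ukf":46,"vg":64}},"lhi":[[72,14,19],[56,84,72,93,32],[72,93,74,13],{"cy":79,"nzt":83,"q":71,"spb":97}],"nf":[{"pcq":1,"ygm":49,"yl":74},{"e":9,"v":95,"yhu":77},19],"p":[{"eh":14,"m":64},{"cip":3,"gki":68,"jeg":66,"l":87,"uas":28},{"i":11,"nt":11,"xl":5,"yl":25}]}
After op 13 (remove /dx/df/s): {"dx":{"df":{"dl":48,"sp":22},"kq":{"mt":41,"ukf":46,"vg":64}},"lhi":[[72,14,19],[56,84,72,93,32],[72,93,74,13],{"cy":79,"nzt":83,"q":71,"spb":97}],"nf":[{"pcq":1,"ygm":49,"yl":74},{"e":9,"v":95,"yhu":77},19],"p":[{"eh":14,"m":64},{"cip":3,"gki":68,"jeg":66,"l":87,"uas":28},{"i":11,"nt":11,"xl":5,"yl":25}]}
After op 14 (replace /p/1/uas 59): {"dx":{"df":{"dl":48,"sp":22},"kq":{"mt":41,"ukf":46,"vg":64}},"lhi":[[72,14,19],[56,84,72,93,32],[72,93,74,13],{"cy":79,"nzt":83,"q":71,"spb":97}],"nf":[{"pcq":1,"ygm":49,"yl":74},{"e":9,"v":95,"yhu":77},19],"p":[{"eh":14,"m":64},{"cip":3,"gki":68,"jeg":66,"l":87,"uas":59},{"i":11,"nt":11,"xl":5,"yl":25}]}
After op 15 (remove /lhi/0/0): {"dx":{"df":{"dl":48,"sp":22},"kq":{"mt":41,"ukf":46,"vg":64}},"lhi":[[14,19],[56,84,72,93,32],[72,93,74,13],{"cy":79,"nzt":83,"q":71,"spb":97}],"nf":[{"pcq":1,"ygm":49,"yl":74},{"e":9,"v":95,"yhu":77},19],"p":[{"eh":14,"m":64},{"cip":3,"gki":68,"jeg":66,"l":87,"uas":59},{"i":11,"nt":11,"xl":5,"yl":25}]}
After op 16 (add /p/2/w 53): {"dx":{"df":{"dl":48,"sp":22},"kq":{"mt":41,"ukf":46,"vg":64}},"lhi":[[14,19],[56,84,72,93,32],[72,93,74,13],{"cy":79,"nzt":83,"q":71,"spb":97}],"nf":[{"pcq":1,"ygm":49,"yl":74},{"e":9,"v":95,"yhu":77},19],"p":[{"eh":14,"m":64},{"cip":3,"gki":68,"jeg":66,"l":87,"uas":59},{"i":11,"nt":11,"w":53,"xl":5,"yl":25}]}
After op 17 (add /nf/0/pcq 55): {"dx":{"df":{"dl":48,"sp":22},"kq":{"mt":41,"ukf":46,"vg":64}},"lhi":[[14,19],[56,84,72,93,32],[72,93,74,13],{"cy":79,"nzt":83,"q":71,"spb":97}],"nf":[{"pcq":55,"ygm":49,"yl":74},{"e":9,"v":95,"yhu":77},19],"p":[{"eh":14,"m":64},{"cip":3,"gki":68,"jeg":66,"l":87,"uas":59},{"i":11,"nt":11,"w":53,"xl":5,"yl":25}]}
Value at /nf/0/pcq: 55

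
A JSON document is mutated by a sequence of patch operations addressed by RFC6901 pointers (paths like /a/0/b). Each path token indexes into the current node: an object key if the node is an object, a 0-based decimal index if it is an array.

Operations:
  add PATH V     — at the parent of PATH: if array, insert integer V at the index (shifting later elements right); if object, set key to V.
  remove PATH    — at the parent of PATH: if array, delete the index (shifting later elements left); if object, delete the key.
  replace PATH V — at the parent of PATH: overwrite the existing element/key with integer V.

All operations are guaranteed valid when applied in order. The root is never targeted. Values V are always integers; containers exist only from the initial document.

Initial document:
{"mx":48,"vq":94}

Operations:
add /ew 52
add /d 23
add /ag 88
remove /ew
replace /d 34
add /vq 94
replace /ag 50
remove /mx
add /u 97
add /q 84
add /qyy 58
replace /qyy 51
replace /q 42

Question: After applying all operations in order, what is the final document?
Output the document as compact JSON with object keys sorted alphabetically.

Answer: {"ag":50,"d":34,"q":42,"qyy":51,"u":97,"vq":94}

Derivation:
After op 1 (add /ew 52): {"ew":52,"mx":48,"vq":94}
After op 2 (add /d 23): {"d":23,"ew":52,"mx":48,"vq":94}
After op 3 (add /ag 88): {"ag":88,"d":23,"ew":52,"mx":48,"vq":94}
After op 4 (remove /ew): {"ag":88,"d":23,"mx":48,"vq":94}
After op 5 (replace /d 34): {"ag":88,"d":34,"mx":48,"vq":94}
After op 6 (add /vq 94): {"ag":88,"d":34,"mx":48,"vq":94}
After op 7 (replace /ag 50): {"ag":50,"d":34,"mx":48,"vq":94}
After op 8 (remove /mx): {"ag":50,"d":34,"vq":94}
After op 9 (add /u 97): {"ag":50,"d":34,"u":97,"vq":94}
After op 10 (add /q 84): {"ag":50,"d":34,"q":84,"u":97,"vq":94}
After op 11 (add /qyy 58): {"ag":50,"d":34,"q":84,"qyy":58,"u":97,"vq":94}
After op 12 (replace /qyy 51): {"ag":50,"d":34,"q":84,"qyy":51,"u":97,"vq":94}
After op 13 (replace /q 42): {"ag":50,"d":34,"q":42,"qyy":51,"u":97,"vq":94}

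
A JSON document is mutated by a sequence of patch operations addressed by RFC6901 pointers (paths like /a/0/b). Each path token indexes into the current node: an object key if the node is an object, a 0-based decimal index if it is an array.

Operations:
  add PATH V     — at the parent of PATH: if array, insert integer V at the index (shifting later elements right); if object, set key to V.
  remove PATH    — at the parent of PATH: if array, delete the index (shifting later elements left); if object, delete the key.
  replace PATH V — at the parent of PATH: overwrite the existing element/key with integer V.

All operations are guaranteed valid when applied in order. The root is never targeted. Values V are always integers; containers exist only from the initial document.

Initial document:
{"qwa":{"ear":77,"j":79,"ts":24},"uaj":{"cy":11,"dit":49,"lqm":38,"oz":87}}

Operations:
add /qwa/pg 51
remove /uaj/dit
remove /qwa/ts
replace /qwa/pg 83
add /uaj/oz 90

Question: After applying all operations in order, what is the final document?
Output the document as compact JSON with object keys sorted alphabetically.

After op 1 (add /qwa/pg 51): {"qwa":{"ear":77,"j":79,"pg":51,"ts":24},"uaj":{"cy":11,"dit":49,"lqm":38,"oz":87}}
After op 2 (remove /uaj/dit): {"qwa":{"ear":77,"j":79,"pg":51,"ts":24},"uaj":{"cy":11,"lqm":38,"oz":87}}
After op 3 (remove /qwa/ts): {"qwa":{"ear":77,"j":79,"pg":51},"uaj":{"cy":11,"lqm":38,"oz":87}}
After op 4 (replace /qwa/pg 83): {"qwa":{"ear":77,"j":79,"pg":83},"uaj":{"cy":11,"lqm":38,"oz":87}}
After op 5 (add /uaj/oz 90): {"qwa":{"ear":77,"j":79,"pg":83},"uaj":{"cy":11,"lqm":38,"oz":90}}

Answer: {"qwa":{"ear":77,"j":79,"pg":83},"uaj":{"cy":11,"lqm":38,"oz":90}}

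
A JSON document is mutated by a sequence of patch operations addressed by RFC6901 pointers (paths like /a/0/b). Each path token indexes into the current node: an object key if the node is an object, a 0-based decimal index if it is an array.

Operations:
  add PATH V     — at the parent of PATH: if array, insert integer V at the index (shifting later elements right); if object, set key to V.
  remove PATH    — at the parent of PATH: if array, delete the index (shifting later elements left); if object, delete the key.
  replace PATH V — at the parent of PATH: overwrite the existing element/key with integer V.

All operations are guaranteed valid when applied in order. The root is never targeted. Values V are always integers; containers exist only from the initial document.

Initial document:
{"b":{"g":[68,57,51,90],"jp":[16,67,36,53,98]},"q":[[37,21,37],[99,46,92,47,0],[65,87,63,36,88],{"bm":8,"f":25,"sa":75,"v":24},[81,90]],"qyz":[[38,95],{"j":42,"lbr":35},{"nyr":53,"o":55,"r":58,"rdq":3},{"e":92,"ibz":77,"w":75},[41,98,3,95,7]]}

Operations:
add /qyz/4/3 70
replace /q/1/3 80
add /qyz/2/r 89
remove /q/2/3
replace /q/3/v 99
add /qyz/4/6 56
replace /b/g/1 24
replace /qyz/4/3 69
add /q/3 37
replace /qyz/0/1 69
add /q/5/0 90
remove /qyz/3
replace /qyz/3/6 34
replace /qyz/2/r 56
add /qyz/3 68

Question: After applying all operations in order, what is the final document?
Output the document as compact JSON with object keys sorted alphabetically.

Answer: {"b":{"g":[68,24,51,90],"jp":[16,67,36,53,98]},"q":[[37,21,37],[99,46,92,80,0],[65,87,63,88],37,{"bm":8,"f":25,"sa":75,"v":99},[90,81,90]],"qyz":[[38,69],{"j":42,"lbr":35},{"nyr":53,"o":55,"r":56,"rdq":3},68,[41,98,3,69,95,7,34]]}

Derivation:
After op 1 (add /qyz/4/3 70): {"b":{"g":[68,57,51,90],"jp":[16,67,36,53,98]},"q":[[37,21,37],[99,46,92,47,0],[65,87,63,36,88],{"bm":8,"f":25,"sa":75,"v":24},[81,90]],"qyz":[[38,95],{"j":42,"lbr":35},{"nyr":53,"o":55,"r":58,"rdq":3},{"e":92,"ibz":77,"w":75},[41,98,3,70,95,7]]}
After op 2 (replace /q/1/3 80): {"b":{"g":[68,57,51,90],"jp":[16,67,36,53,98]},"q":[[37,21,37],[99,46,92,80,0],[65,87,63,36,88],{"bm":8,"f":25,"sa":75,"v":24},[81,90]],"qyz":[[38,95],{"j":42,"lbr":35},{"nyr":53,"o":55,"r":58,"rdq":3},{"e":92,"ibz":77,"w":75},[41,98,3,70,95,7]]}
After op 3 (add /qyz/2/r 89): {"b":{"g":[68,57,51,90],"jp":[16,67,36,53,98]},"q":[[37,21,37],[99,46,92,80,0],[65,87,63,36,88],{"bm":8,"f":25,"sa":75,"v":24},[81,90]],"qyz":[[38,95],{"j":42,"lbr":35},{"nyr":53,"o":55,"r":89,"rdq":3},{"e":92,"ibz":77,"w":75},[41,98,3,70,95,7]]}
After op 4 (remove /q/2/3): {"b":{"g":[68,57,51,90],"jp":[16,67,36,53,98]},"q":[[37,21,37],[99,46,92,80,0],[65,87,63,88],{"bm":8,"f":25,"sa":75,"v":24},[81,90]],"qyz":[[38,95],{"j":42,"lbr":35},{"nyr":53,"o":55,"r":89,"rdq":3},{"e":92,"ibz":77,"w":75},[41,98,3,70,95,7]]}
After op 5 (replace /q/3/v 99): {"b":{"g":[68,57,51,90],"jp":[16,67,36,53,98]},"q":[[37,21,37],[99,46,92,80,0],[65,87,63,88],{"bm":8,"f":25,"sa":75,"v":99},[81,90]],"qyz":[[38,95],{"j":42,"lbr":35},{"nyr":53,"o":55,"r":89,"rdq":3},{"e":92,"ibz":77,"w":75},[41,98,3,70,95,7]]}
After op 6 (add /qyz/4/6 56): {"b":{"g":[68,57,51,90],"jp":[16,67,36,53,98]},"q":[[37,21,37],[99,46,92,80,0],[65,87,63,88],{"bm":8,"f":25,"sa":75,"v":99},[81,90]],"qyz":[[38,95],{"j":42,"lbr":35},{"nyr":53,"o":55,"r":89,"rdq":3},{"e":92,"ibz":77,"w":75},[41,98,3,70,95,7,56]]}
After op 7 (replace /b/g/1 24): {"b":{"g":[68,24,51,90],"jp":[16,67,36,53,98]},"q":[[37,21,37],[99,46,92,80,0],[65,87,63,88],{"bm":8,"f":25,"sa":75,"v":99},[81,90]],"qyz":[[38,95],{"j":42,"lbr":35},{"nyr":53,"o":55,"r":89,"rdq":3},{"e":92,"ibz":77,"w":75},[41,98,3,70,95,7,56]]}
After op 8 (replace /qyz/4/3 69): {"b":{"g":[68,24,51,90],"jp":[16,67,36,53,98]},"q":[[37,21,37],[99,46,92,80,0],[65,87,63,88],{"bm":8,"f":25,"sa":75,"v":99},[81,90]],"qyz":[[38,95],{"j":42,"lbr":35},{"nyr":53,"o":55,"r":89,"rdq":3},{"e":92,"ibz":77,"w":75},[41,98,3,69,95,7,56]]}
After op 9 (add /q/3 37): {"b":{"g":[68,24,51,90],"jp":[16,67,36,53,98]},"q":[[37,21,37],[99,46,92,80,0],[65,87,63,88],37,{"bm":8,"f":25,"sa":75,"v":99},[81,90]],"qyz":[[38,95],{"j":42,"lbr":35},{"nyr":53,"o":55,"r":89,"rdq":3},{"e":92,"ibz":77,"w":75},[41,98,3,69,95,7,56]]}
After op 10 (replace /qyz/0/1 69): {"b":{"g":[68,24,51,90],"jp":[16,67,36,53,98]},"q":[[37,21,37],[99,46,92,80,0],[65,87,63,88],37,{"bm":8,"f":25,"sa":75,"v":99},[81,90]],"qyz":[[38,69],{"j":42,"lbr":35},{"nyr":53,"o":55,"r":89,"rdq":3},{"e":92,"ibz":77,"w":75},[41,98,3,69,95,7,56]]}
After op 11 (add /q/5/0 90): {"b":{"g":[68,24,51,90],"jp":[16,67,36,53,98]},"q":[[37,21,37],[99,46,92,80,0],[65,87,63,88],37,{"bm":8,"f":25,"sa":75,"v":99},[90,81,90]],"qyz":[[38,69],{"j":42,"lbr":35},{"nyr":53,"o":55,"r":89,"rdq":3},{"e":92,"ibz":77,"w":75},[41,98,3,69,95,7,56]]}
After op 12 (remove /qyz/3): {"b":{"g":[68,24,51,90],"jp":[16,67,36,53,98]},"q":[[37,21,37],[99,46,92,80,0],[65,87,63,88],37,{"bm":8,"f":25,"sa":75,"v":99},[90,81,90]],"qyz":[[38,69],{"j":42,"lbr":35},{"nyr":53,"o":55,"r":89,"rdq":3},[41,98,3,69,95,7,56]]}
After op 13 (replace /qyz/3/6 34): {"b":{"g":[68,24,51,90],"jp":[16,67,36,53,98]},"q":[[37,21,37],[99,46,92,80,0],[65,87,63,88],37,{"bm":8,"f":25,"sa":75,"v":99},[90,81,90]],"qyz":[[38,69],{"j":42,"lbr":35},{"nyr":53,"o":55,"r":89,"rdq":3},[41,98,3,69,95,7,34]]}
After op 14 (replace /qyz/2/r 56): {"b":{"g":[68,24,51,90],"jp":[16,67,36,53,98]},"q":[[37,21,37],[99,46,92,80,0],[65,87,63,88],37,{"bm":8,"f":25,"sa":75,"v":99},[90,81,90]],"qyz":[[38,69],{"j":42,"lbr":35},{"nyr":53,"o":55,"r":56,"rdq":3},[41,98,3,69,95,7,34]]}
After op 15 (add /qyz/3 68): {"b":{"g":[68,24,51,90],"jp":[16,67,36,53,98]},"q":[[37,21,37],[99,46,92,80,0],[65,87,63,88],37,{"bm":8,"f":25,"sa":75,"v":99},[90,81,90]],"qyz":[[38,69],{"j":42,"lbr":35},{"nyr":53,"o":55,"r":56,"rdq":3},68,[41,98,3,69,95,7,34]]}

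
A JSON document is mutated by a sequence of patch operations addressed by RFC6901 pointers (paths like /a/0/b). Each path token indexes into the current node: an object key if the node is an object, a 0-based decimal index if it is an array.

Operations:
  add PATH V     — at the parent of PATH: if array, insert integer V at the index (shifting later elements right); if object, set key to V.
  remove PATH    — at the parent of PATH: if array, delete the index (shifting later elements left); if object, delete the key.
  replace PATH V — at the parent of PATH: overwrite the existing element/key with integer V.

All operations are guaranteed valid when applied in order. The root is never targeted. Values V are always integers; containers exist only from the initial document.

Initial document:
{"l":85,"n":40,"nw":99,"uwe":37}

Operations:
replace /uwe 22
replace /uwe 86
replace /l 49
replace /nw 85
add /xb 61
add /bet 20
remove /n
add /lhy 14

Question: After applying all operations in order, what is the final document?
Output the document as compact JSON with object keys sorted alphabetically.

Answer: {"bet":20,"l":49,"lhy":14,"nw":85,"uwe":86,"xb":61}

Derivation:
After op 1 (replace /uwe 22): {"l":85,"n":40,"nw":99,"uwe":22}
After op 2 (replace /uwe 86): {"l":85,"n":40,"nw":99,"uwe":86}
After op 3 (replace /l 49): {"l":49,"n":40,"nw":99,"uwe":86}
After op 4 (replace /nw 85): {"l":49,"n":40,"nw":85,"uwe":86}
After op 5 (add /xb 61): {"l":49,"n":40,"nw":85,"uwe":86,"xb":61}
After op 6 (add /bet 20): {"bet":20,"l":49,"n":40,"nw":85,"uwe":86,"xb":61}
After op 7 (remove /n): {"bet":20,"l":49,"nw":85,"uwe":86,"xb":61}
After op 8 (add /lhy 14): {"bet":20,"l":49,"lhy":14,"nw":85,"uwe":86,"xb":61}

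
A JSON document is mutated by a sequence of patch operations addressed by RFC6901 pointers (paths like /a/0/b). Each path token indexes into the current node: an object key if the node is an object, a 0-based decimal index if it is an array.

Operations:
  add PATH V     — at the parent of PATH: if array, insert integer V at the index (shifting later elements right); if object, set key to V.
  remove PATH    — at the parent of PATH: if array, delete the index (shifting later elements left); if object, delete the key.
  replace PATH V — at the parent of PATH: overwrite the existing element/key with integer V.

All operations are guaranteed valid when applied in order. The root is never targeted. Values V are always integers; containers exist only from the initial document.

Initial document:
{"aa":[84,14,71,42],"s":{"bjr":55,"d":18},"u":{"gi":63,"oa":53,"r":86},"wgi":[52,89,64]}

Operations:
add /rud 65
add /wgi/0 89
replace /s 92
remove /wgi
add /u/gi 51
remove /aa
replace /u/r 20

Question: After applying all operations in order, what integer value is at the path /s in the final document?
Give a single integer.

Answer: 92

Derivation:
After op 1 (add /rud 65): {"aa":[84,14,71,42],"rud":65,"s":{"bjr":55,"d":18},"u":{"gi":63,"oa":53,"r":86},"wgi":[52,89,64]}
After op 2 (add /wgi/0 89): {"aa":[84,14,71,42],"rud":65,"s":{"bjr":55,"d":18},"u":{"gi":63,"oa":53,"r":86},"wgi":[89,52,89,64]}
After op 3 (replace /s 92): {"aa":[84,14,71,42],"rud":65,"s":92,"u":{"gi":63,"oa":53,"r":86},"wgi":[89,52,89,64]}
After op 4 (remove /wgi): {"aa":[84,14,71,42],"rud":65,"s":92,"u":{"gi":63,"oa":53,"r":86}}
After op 5 (add /u/gi 51): {"aa":[84,14,71,42],"rud":65,"s":92,"u":{"gi":51,"oa":53,"r":86}}
After op 6 (remove /aa): {"rud":65,"s":92,"u":{"gi":51,"oa":53,"r":86}}
After op 7 (replace /u/r 20): {"rud":65,"s":92,"u":{"gi":51,"oa":53,"r":20}}
Value at /s: 92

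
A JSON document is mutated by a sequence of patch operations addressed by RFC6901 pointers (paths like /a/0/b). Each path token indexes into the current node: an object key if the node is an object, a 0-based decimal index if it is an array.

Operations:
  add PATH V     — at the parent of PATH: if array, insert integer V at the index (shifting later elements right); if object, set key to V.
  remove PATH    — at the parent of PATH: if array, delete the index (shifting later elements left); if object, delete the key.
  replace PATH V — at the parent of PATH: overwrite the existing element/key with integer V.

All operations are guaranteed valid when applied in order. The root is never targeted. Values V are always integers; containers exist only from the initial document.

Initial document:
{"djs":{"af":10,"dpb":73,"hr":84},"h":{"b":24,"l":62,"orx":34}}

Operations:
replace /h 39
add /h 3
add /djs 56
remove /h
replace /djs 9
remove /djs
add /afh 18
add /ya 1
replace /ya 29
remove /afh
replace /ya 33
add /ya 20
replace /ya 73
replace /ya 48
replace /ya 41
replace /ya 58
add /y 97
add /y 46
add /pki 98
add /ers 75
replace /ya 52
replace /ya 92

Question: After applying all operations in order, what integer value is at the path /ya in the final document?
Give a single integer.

After op 1 (replace /h 39): {"djs":{"af":10,"dpb":73,"hr":84},"h":39}
After op 2 (add /h 3): {"djs":{"af":10,"dpb":73,"hr":84},"h":3}
After op 3 (add /djs 56): {"djs":56,"h":3}
After op 4 (remove /h): {"djs":56}
After op 5 (replace /djs 9): {"djs":9}
After op 6 (remove /djs): {}
After op 7 (add /afh 18): {"afh":18}
After op 8 (add /ya 1): {"afh":18,"ya":1}
After op 9 (replace /ya 29): {"afh":18,"ya":29}
After op 10 (remove /afh): {"ya":29}
After op 11 (replace /ya 33): {"ya":33}
After op 12 (add /ya 20): {"ya":20}
After op 13 (replace /ya 73): {"ya":73}
After op 14 (replace /ya 48): {"ya":48}
After op 15 (replace /ya 41): {"ya":41}
After op 16 (replace /ya 58): {"ya":58}
After op 17 (add /y 97): {"y":97,"ya":58}
After op 18 (add /y 46): {"y":46,"ya":58}
After op 19 (add /pki 98): {"pki":98,"y":46,"ya":58}
After op 20 (add /ers 75): {"ers":75,"pki":98,"y":46,"ya":58}
After op 21 (replace /ya 52): {"ers":75,"pki":98,"y":46,"ya":52}
After op 22 (replace /ya 92): {"ers":75,"pki":98,"y":46,"ya":92}
Value at /ya: 92

Answer: 92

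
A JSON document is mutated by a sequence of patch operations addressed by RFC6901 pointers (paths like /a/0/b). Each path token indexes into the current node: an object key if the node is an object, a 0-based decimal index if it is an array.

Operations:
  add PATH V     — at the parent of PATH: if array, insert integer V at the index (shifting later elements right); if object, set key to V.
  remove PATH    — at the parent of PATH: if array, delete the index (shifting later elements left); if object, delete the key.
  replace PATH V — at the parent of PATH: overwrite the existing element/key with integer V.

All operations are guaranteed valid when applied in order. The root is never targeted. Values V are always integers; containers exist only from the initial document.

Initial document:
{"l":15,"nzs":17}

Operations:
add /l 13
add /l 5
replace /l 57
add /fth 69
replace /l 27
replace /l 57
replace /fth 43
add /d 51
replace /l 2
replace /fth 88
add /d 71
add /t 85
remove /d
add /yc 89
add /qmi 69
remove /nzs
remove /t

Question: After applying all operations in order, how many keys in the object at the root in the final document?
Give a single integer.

Answer: 4

Derivation:
After op 1 (add /l 13): {"l":13,"nzs":17}
After op 2 (add /l 5): {"l":5,"nzs":17}
After op 3 (replace /l 57): {"l":57,"nzs":17}
After op 4 (add /fth 69): {"fth":69,"l":57,"nzs":17}
After op 5 (replace /l 27): {"fth":69,"l":27,"nzs":17}
After op 6 (replace /l 57): {"fth":69,"l":57,"nzs":17}
After op 7 (replace /fth 43): {"fth":43,"l":57,"nzs":17}
After op 8 (add /d 51): {"d":51,"fth":43,"l":57,"nzs":17}
After op 9 (replace /l 2): {"d":51,"fth":43,"l":2,"nzs":17}
After op 10 (replace /fth 88): {"d":51,"fth":88,"l":2,"nzs":17}
After op 11 (add /d 71): {"d":71,"fth":88,"l":2,"nzs":17}
After op 12 (add /t 85): {"d":71,"fth":88,"l":2,"nzs":17,"t":85}
After op 13 (remove /d): {"fth":88,"l":2,"nzs":17,"t":85}
After op 14 (add /yc 89): {"fth":88,"l":2,"nzs":17,"t":85,"yc":89}
After op 15 (add /qmi 69): {"fth":88,"l":2,"nzs":17,"qmi":69,"t":85,"yc":89}
After op 16 (remove /nzs): {"fth":88,"l":2,"qmi":69,"t":85,"yc":89}
After op 17 (remove /t): {"fth":88,"l":2,"qmi":69,"yc":89}
Size at the root: 4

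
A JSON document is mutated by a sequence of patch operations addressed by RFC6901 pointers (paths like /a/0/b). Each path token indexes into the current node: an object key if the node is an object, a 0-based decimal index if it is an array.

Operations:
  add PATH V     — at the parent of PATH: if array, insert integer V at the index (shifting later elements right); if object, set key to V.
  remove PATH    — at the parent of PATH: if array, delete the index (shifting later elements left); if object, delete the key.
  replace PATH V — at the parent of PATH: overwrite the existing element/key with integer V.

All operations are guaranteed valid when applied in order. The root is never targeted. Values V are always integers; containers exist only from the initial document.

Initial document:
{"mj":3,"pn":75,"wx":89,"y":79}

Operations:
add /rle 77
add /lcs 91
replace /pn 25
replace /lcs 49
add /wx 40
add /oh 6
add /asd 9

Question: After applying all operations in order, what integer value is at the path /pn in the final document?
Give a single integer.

Answer: 25

Derivation:
After op 1 (add /rle 77): {"mj":3,"pn":75,"rle":77,"wx":89,"y":79}
After op 2 (add /lcs 91): {"lcs":91,"mj":3,"pn":75,"rle":77,"wx":89,"y":79}
After op 3 (replace /pn 25): {"lcs":91,"mj":3,"pn":25,"rle":77,"wx":89,"y":79}
After op 4 (replace /lcs 49): {"lcs":49,"mj":3,"pn":25,"rle":77,"wx":89,"y":79}
After op 5 (add /wx 40): {"lcs":49,"mj":3,"pn":25,"rle":77,"wx":40,"y":79}
After op 6 (add /oh 6): {"lcs":49,"mj":3,"oh":6,"pn":25,"rle":77,"wx":40,"y":79}
After op 7 (add /asd 9): {"asd":9,"lcs":49,"mj":3,"oh":6,"pn":25,"rle":77,"wx":40,"y":79}
Value at /pn: 25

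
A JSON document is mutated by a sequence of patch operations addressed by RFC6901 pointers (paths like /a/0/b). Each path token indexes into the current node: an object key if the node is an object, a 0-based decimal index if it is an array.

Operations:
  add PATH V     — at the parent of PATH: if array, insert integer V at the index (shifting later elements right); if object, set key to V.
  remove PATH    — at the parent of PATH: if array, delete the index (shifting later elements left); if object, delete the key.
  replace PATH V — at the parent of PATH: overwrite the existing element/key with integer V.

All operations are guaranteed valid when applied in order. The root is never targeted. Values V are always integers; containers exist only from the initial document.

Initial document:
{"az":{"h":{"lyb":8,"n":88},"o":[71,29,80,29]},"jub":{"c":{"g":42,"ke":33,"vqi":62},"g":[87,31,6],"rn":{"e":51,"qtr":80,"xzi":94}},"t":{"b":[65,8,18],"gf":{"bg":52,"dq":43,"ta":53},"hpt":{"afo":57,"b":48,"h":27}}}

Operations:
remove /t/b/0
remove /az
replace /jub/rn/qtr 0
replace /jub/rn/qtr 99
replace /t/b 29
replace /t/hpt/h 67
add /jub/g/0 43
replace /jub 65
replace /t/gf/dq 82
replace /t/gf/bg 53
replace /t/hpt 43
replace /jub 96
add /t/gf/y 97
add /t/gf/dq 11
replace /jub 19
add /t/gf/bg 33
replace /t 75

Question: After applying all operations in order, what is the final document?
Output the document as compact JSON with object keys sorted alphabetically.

Answer: {"jub":19,"t":75}

Derivation:
After op 1 (remove /t/b/0): {"az":{"h":{"lyb":8,"n":88},"o":[71,29,80,29]},"jub":{"c":{"g":42,"ke":33,"vqi":62},"g":[87,31,6],"rn":{"e":51,"qtr":80,"xzi":94}},"t":{"b":[8,18],"gf":{"bg":52,"dq":43,"ta":53},"hpt":{"afo":57,"b":48,"h":27}}}
After op 2 (remove /az): {"jub":{"c":{"g":42,"ke":33,"vqi":62},"g":[87,31,6],"rn":{"e":51,"qtr":80,"xzi":94}},"t":{"b":[8,18],"gf":{"bg":52,"dq":43,"ta":53},"hpt":{"afo":57,"b":48,"h":27}}}
After op 3 (replace /jub/rn/qtr 0): {"jub":{"c":{"g":42,"ke":33,"vqi":62},"g":[87,31,6],"rn":{"e":51,"qtr":0,"xzi":94}},"t":{"b":[8,18],"gf":{"bg":52,"dq":43,"ta":53},"hpt":{"afo":57,"b":48,"h":27}}}
After op 4 (replace /jub/rn/qtr 99): {"jub":{"c":{"g":42,"ke":33,"vqi":62},"g":[87,31,6],"rn":{"e":51,"qtr":99,"xzi":94}},"t":{"b":[8,18],"gf":{"bg":52,"dq":43,"ta":53},"hpt":{"afo":57,"b":48,"h":27}}}
After op 5 (replace /t/b 29): {"jub":{"c":{"g":42,"ke":33,"vqi":62},"g":[87,31,6],"rn":{"e":51,"qtr":99,"xzi":94}},"t":{"b":29,"gf":{"bg":52,"dq":43,"ta":53},"hpt":{"afo":57,"b":48,"h":27}}}
After op 6 (replace /t/hpt/h 67): {"jub":{"c":{"g":42,"ke":33,"vqi":62},"g":[87,31,6],"rn":{"e":51,"qtr":99,"xzi":94}},"t":{"b":29,"gf":{"bg":52,"dq":43,"ta":53},"hpt":{"afo":57,"b":48,"h":67}}}
After op 7 (add /jub/g/0 43): {"jub":{"c":{"g":42,"ke":33,"vqi":62},"g":[43,87,31,6],"rn":{"e":51,"qtr":99,"xzi":94}},"t":{"b":29,"gf":{"bg":52,"dq":43,"ta":53},"hpt":{"afo":57,"b":48,"h":67}}}
After op 8 (replace /jub 65): {"jub":65,"t":{"b":29,"gf":{"bg":52,"dq":43,"ta":53},"hpt":{"afo":57,"b":48,"h":67}}}
After op 9 (replace /t/gf/dq 82): {"jub":65,"t":{"b":29,"gf":{"bg":52,"dq":82,"ta":53},"hpt":{"afo":57,"b":48,"h":67}}}
After op 10 (replace /t/gf/bg 53): {"jub":65,"t":{"b":29,"gf":{"bg":53,"dq":82,"ta":53},"hpt":{"afo":57,"b":48,"h":67}}}
After op 11 (replace /t/hpt 43): {"jub":65,"t":{"b":29,"gf":{"bg":53,"dq":82,"ta":53},"hpt":43}}
After op 12 (replace /jub 96): {"jub":96,"t":{"b":29,"gf":{"bg":53,"dq":82,"ta":53},"hpt":43}}
After op 13 (add /t/gf/y 97): {"jub":96,"t":{"b":29,"gf":{"bg":53,"dq":82,"ta":53,"y":97},"hpt":43}}
After op 14 (add /t/gf/dq 11): {"jub":96,"t":{"b":29,"gf":{"bg":53,"dq":11,"ta":53,"y":97},"hpt":43}}
After op 15 (replace /jub 19): {"jub":19,"t":{"b":29,"gf":{"bg":53,"dq":11,"ta":53,"y":97},"hpt":43}}
After op 16 (add /t/gf/bg 33): {"jub":19,"t":{"b":29,"gf":{"bg":33,"dq":11,"ta":53,"y":97},"hpt":43}}
After op 17 (replace /t 75): {"jub":19,"t":75}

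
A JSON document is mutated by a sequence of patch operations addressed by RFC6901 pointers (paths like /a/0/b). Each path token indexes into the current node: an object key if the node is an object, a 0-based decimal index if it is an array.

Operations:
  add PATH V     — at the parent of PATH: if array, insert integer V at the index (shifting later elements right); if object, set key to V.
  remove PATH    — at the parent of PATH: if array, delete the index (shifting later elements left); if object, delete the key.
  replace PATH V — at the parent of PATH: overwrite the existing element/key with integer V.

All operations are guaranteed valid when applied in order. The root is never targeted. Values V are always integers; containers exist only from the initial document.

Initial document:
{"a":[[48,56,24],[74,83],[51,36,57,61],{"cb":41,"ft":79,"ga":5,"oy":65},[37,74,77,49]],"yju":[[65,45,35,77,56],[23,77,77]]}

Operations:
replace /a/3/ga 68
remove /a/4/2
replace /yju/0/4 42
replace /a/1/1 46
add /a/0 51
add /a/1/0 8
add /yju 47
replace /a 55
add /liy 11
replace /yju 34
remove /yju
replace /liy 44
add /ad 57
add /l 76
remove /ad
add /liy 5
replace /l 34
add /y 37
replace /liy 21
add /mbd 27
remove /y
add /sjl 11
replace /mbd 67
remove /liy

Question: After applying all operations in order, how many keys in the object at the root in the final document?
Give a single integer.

Answer: 4

Derivation:
After op 1 (replace /a/3/ga 68): {"a":[[48,56,24],[74,83],[51,36,57,61],{"cb":41,"ft":79,"ga":68,"oy":65},[37,74,77,49]],"yju":[[65,45,35,77,56],[23,77,77]]}
After op 2 (remove /a/4/2): {"a":[[48,56,24],[74,83],[51,36,57,61],{"cb":41,"ft":79,"ga":68,"oy":65},[37,74,49]],"yju":[[65,45,35,77,56],[23,77,77]]}
After op 3 (replace /yju/0/4 42): {"a":[[48,56,24],[74,83],[51,36,57,61],{"cb":41,"ft":79,"ga":68,"oy":65},[37,74,49]],"yju":[[65,45,35,77,42],[23,77,77]]}
After op 4 (replace /a/1/1 46): {"a":[[48,56,24],[74,46],[51,36,57,61],{"cb":41,"ft":79,"ga":68,"oy":65},[37,74,49]],"yju":[[65,45,35,77,42],[23,77,77]]}
After op 5 (add /a/0 51): {"a":[51,[48,56,24],[74,46],[51,36,57,61],{"cb":41,"ft":79,"ga":68,"oy":65},[37,74,49]],"yju":[[65,45,35,77,42],[23,77,77]]}
After op 6 (add /a/1/0 8): {"a":[51,[8,48,56,24],[74,46],[51,36,57,61],{"cb":41,"ft":79,"ga":68,"oy":65},[37,74,49]],"yju":[[65,45,35,77,42],[23,77,77]]}
After op 7 (add /yju 47): {"a":[51,[8,48,56,24],[74,46],[51,36,57,61],{"cb":41,"ft":79,"ga":68,"oy":65},[37,74,49]],"yju":47}
After op 8 (replace /a 55): {"a":55,"yju":47}
After op 9 (add /liy 11): {"a":55,"liy":11,"yju":47}
After op 10 (replace /yju 34): {"a":55,"liy":11,"yju":34}
After op 11 (remove /yju): {"a":55,"liy":11}
After op 12 (replace /liy 44): {"a":55,"liy":44}
After op 13 (add /ad 57): {"a":55,"ad":57,"liy":44}
After op 14 (add /l 76): {"a":55,"ad":57,"l":76,"liy":44}
After op 15 (remove /ad): {"a":55,"l":76,"liy":44}
After op 16 (add /liy 5): {"a":55,"l":76,"liy":5}
After op 17 (replace /l 34): {"a":55,"l":34,"liy":5}
After op 18 (add /y 37): {"a":55,"l":34,"liy":5,"y":37}
After op 19 (replace /liy 21): {"a":55,"l":34,"liy":21,"y":37}
After op 20 (add /mbd 27): {"a":55,"l":34,"liy":21,"mbd":27,"y":37}
After op 21 (remove /y): {"a":55,"l":34,"liy":21,"mbd":27}
After op 22 (add /sjl 11): {"a":55,"l":34,"liy":21,"mbd":27,"sjl":11}
After op 23 (replace /mbd 67): {"a":55,"l":34,"liy":21,"mbd":67,"sjl":11}
After op 24 (remove /liy): {"a":55,"l":34,"mbd":67,"sjl":11}
Size at the root: 4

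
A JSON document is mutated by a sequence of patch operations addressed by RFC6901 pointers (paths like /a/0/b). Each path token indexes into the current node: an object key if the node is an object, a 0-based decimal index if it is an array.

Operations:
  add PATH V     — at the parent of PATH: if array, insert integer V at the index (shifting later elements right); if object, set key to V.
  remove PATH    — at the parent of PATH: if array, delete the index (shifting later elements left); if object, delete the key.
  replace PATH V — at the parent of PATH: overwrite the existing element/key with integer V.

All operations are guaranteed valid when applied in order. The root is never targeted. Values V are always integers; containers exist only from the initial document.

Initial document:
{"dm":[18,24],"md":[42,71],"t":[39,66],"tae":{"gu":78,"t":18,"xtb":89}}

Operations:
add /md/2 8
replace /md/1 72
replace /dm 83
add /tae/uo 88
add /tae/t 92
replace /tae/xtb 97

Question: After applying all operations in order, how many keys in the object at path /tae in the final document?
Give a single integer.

Answer: 4

Derivation:
After op 1 (add /md/2 8): {"dm":[18,24],"md":[42,71,8],"t":[39,66],"tae":{"gu":78,"t":18,"xtb":89}}
After op 2 (replace /md/1 72): {"dm":[18,24],"md":[42,72,8],"t":[39,66],"tae":{"gu":78,"t":18,"xtb":89}}
After op 3 (replace /dm 83): {"dm":83,"md":[42,72,8],"t":[39,66],"tae":{"gu":78,"t":18,"xtb":89}}
After op 4 (add /tae/uo 88): {"dm":83,"md":[42,72,8],"t":[39,66],"tae":{"gu":78,"t":18,"uo":88,"xtb":89}}
After op 5 (add /tae/t 92): {"dm":83,"md":[42,72,8],"t":[39,66],"tae":{"gu":78,"t":92,"uo":88,"xtb":89}}
After op 6 (replace /tae/xtb 97): {"dm":83,"md":[42,72,8],"t":[39,66],"tae":{"gu":78,"t":92,"uo":88,"xtb":97}}
Size at path /tae: 4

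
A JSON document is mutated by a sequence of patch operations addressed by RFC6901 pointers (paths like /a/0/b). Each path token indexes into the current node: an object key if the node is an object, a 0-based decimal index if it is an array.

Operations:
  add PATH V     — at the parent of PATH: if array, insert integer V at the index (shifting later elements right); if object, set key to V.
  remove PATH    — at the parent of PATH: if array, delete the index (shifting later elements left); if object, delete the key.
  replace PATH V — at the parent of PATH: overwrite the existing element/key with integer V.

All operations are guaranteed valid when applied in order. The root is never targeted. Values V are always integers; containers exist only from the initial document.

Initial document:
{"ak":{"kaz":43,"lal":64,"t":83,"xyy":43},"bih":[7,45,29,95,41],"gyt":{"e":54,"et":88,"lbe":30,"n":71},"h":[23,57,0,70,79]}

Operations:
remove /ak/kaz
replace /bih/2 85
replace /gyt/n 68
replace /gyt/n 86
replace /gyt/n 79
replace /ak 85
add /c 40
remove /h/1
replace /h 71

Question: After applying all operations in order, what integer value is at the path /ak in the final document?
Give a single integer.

Answer: 85

Derivation:
After op 1 (remove /ak/kaz): {"ak":{"lal":64,"t":83,"xyy":43},"bih":[7,45,29,95,41],"gyt":{"e":54,"et":88,"lbe":30,"n":71},"h":[23,57,0,70,79]}
After op 2 (replace /bih/2 85): {"ak":{"lal":64,"t":83,"xyy":43},"bih":[7,45,85,95,41],"gyt":{"e":54,"et":88,"lbe":30,"n":71},"h":[23,57,0,70,79]}
After op 3 (replace /gyt/n 68): {"ak":{"lal":64,"t":83,"xyy":43},"bih":[7,45,85,95,41],"gyt":{"e":54,"et":88,"lbe":30,"n":68},"h":[23,57,0,70,79]}
After op 4 (replace /gyt/n 86): {"ak":{"lal":64,"t":83,"xyy":43},"bih":[7,45,85,95,41],"gyt":{"e":54,"et":88,"lbe":30,"n":86},"h":[23,57,0,70,79]}
After op 5 (replace /gyt/n 79): {"ak":{"lal":64,"t":83,"xyy":43},"bih":[7,45,85,95,41],"gyt":{"e":54,"et":88,"lbe":30,"n":79},"h":[23,57,0,70,79]}
After op 6 (replace /ak 85): {"ak":85,"bih":[7,45,85,95,41],"gyt":{"e":54,"et":88,"lbe":30,"n":79},"h":[23,57,0,70,79]}
After op 7 (add /c 40): {"ak":85,"bih":[7,45,85,95,41],"c":40,"gyt":{"e":54,"et":88,"lbe":30,"n":79},"h":[23,57,0,70,79]}
After op 8 (remove /h/1): {"ak":85,"bih":[7,45,85,95,41],"c":40,"gyt":{"e":54,"et":88,"lbe":30,"n":79},"h":[23,0,70,79]}
After op 9 (replace /h 71): {"ak":85,"bih":[7,45,85,95,41],"c":40,"gyt":{"e":54,"et":88,"lbe":30,"n":79},"h":71}
Value at /ak: 85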